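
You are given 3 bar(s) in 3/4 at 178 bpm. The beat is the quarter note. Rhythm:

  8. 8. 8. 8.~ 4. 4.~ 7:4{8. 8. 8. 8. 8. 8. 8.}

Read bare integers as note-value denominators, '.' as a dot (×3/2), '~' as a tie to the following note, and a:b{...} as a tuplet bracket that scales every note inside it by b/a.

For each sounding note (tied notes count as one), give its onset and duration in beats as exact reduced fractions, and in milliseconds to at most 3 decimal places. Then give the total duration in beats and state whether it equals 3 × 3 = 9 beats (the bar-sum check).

1) 0.0ms=0b +252.809ms=3/4b
2) 252.809ms=3/4b +252.809ms=3/4b
3) 505.618ms=3/2b +252.809ms=3/4b
4) 758.427ms=9/4b +758.427ms=9/4b
5) 1516.854ms=9/2b +650.08ms=27/14b
6) 2166.934ms=45/7b +144.462ms=3/7b
7) 2311.396ms=48/7b +144.462ms=3/7b
8) 2455.859ms=51/7b +144.462ms=3/7b
9) 2600.321ms=54/7b +144.462ms=3/7b
10) 2744.783ms=57/7b +144.462ms=3/7b
11) 2889.246ms=60/7b +144.462ms=3/7b
Σ=9b of 9 (178bpm 3/4) — PASS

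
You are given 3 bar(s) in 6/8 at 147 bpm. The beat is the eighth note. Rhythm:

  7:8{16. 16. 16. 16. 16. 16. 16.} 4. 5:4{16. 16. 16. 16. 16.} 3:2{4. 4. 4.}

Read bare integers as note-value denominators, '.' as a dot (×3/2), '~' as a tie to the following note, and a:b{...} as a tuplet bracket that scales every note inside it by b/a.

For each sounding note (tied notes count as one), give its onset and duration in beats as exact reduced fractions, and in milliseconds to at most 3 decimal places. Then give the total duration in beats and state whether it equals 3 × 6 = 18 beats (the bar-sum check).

1) 0.0ms=0b +349.854ms=6/7b
2) 349.854ms=6/7b +349.854ms=6/7b
3) 699.708ms=12/7b +349.854ms=6/7b
4) 1049.563ms=18/7b +349.854ms=6/7b
5) 1399.417ms=24/7b +349.854ms=6/7b
6) 1749.271ms=30/7b +349.854ms=6/7b
7) 2099.125ms=36/7b +349.854ms=6/7b
8) 2448.98ms=6b +1224.49ms=3b
9) 3673.469ms=9b +244.898ms=3/5b
10) 3918.367ms=48/5b +244.898ms=3/5b
11) 4163.265ms=51/5b +244.898ms=3/5b
12) 4408.163ms=54/5b +244.898ms=3/5b
13) 4653.061ms=57/5b +244.898ms=3/5b
14) 4897.959ms=12b +816.327ms=2b
15) 5714.286ms=14b +816.327ms=2b
16) 6530.612ms=16b +816.327ms=2b
Σ=18b of 18 (147bpm 6/8) — PASS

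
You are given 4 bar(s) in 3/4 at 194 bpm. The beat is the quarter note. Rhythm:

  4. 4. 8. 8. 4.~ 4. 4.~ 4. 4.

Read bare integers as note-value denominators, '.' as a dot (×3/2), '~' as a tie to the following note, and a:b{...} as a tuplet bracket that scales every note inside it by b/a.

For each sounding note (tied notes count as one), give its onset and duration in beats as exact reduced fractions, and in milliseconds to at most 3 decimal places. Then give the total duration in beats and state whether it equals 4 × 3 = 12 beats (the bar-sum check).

1) 0.0ms=0b +463.918ms=3/2b
2) 463.918ms=3/2b +463.918ms=3/2b
3) 927.835ms=3b +231.959ms=3/4b
4) 1159.794ms=15/4b +231.959ms=3/4b
5) 1391.753ms=9/2b +927.835ms=3b
6) 2319.588ms=15/2b +927.835ms=3b
7) 3247.423ms=21/2b +463.918ms=3/2b
Σ=12b of 12 (194bpm 3/4) — PASS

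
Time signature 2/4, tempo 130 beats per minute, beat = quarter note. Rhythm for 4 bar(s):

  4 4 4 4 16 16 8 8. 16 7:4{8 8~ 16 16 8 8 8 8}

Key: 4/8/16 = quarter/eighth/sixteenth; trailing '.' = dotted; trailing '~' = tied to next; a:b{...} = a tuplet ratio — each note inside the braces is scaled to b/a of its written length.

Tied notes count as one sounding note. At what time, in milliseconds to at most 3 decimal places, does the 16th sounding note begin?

note 16 onset = 54/7b = 3560.44ms

1. 0.0ms @ 0 + 461.538ms (1)
2. 461.538ms @ 1 + 461.538ms (1)
3. 923.077ms @ 2 + 461.538ms (1)
4. 1384.615ms @ 3 + 461.538ms (1)
5. 1846.154ms @ 4 + 115.385ms (1/4)
6. 1961.538ms @ 17/4 + 115.385ms (1/4)
7. 2076.923ms @ 9/2 + 230.769ms (1/2)
8. 2307.692ms @ 5 + 346.154ms (3/4)
9. 2653.846ms @ 23/4 + 115.385ms (1/4)
10. 2769.231ms @ 6 + 131.868ms (2/7)
11. 2901.099ms @ 44/7 + 197.802ms (3/7)
12. 3098.901ms @ 47/7 + 65.934ms (1/7)
13. 3164.835ms @ 48/7 + 131.868ms (2/7)
14. 3296.703ms @ 50/7 + 131.868ms (2/7)
15. 3428.571ms @ 52/7 + 131.868ms (2/7)
16. 3560.44ms @ 54/7 + 131.868ms (2/7)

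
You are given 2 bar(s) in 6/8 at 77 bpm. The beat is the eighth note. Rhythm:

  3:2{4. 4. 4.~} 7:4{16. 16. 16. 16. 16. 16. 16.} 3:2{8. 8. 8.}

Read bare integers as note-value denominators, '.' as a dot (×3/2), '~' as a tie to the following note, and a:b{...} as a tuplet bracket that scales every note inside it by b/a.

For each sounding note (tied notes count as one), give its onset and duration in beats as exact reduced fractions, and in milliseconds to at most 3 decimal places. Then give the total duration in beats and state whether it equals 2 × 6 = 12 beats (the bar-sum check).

1) 0.0ms=0b +1558.442ms=2b
2) 1558.442ms=2b +1558.442ms=2b
3) 3116.883ms=4b +1892.393ms=17/7b
4) 5009.276ms=45/7b +333.952ms=3/7b
5) 5343.228ms=48/7b +333.952ms=3/7b
6) 5677.18ms=51/7b +333.952ms=3/7b
7) 6011.132ms=54/7b +333.952ms=3/7b
8) 6345.083ms=57/7b +333.952ms=3/7b
9) 6679.035ms=60/7b +333.952ms=3/7b
10) 7012.987ms=9b +779.221ms=1b
11) 7792.208ms=10b +779.221ms=1b
12) 8571.429ms=11b +779.221ms=1b
Σ=12b of 12 (77bpm 6/8) — PASS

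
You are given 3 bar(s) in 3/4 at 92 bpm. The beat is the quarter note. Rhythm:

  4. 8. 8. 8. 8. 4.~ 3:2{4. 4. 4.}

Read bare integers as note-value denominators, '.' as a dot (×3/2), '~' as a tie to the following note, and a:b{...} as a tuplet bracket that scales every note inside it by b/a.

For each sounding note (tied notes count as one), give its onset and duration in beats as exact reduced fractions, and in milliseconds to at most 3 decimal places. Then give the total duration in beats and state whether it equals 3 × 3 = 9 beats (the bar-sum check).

1) 0.0ms=0b +978.261ms=3/2b
2) 978.261ms=3/2b +489.13ms=3/4b
3) 1467.391ms=9/4b +489.13ms=3/4b
4) 1956.522ms=3b +489.13ms=3/4b
5) 2445.652ms=15/4b +489.13ms=3/4b
6) 2934.783ms=9/2b +1630.435ms=5/2b
7) 4565.217ms=7b +652.174ms=1b
8) 5217.391ms=8b +652.174ms=1b
Σ=9b of 9 (92bpm 3/4) — PASS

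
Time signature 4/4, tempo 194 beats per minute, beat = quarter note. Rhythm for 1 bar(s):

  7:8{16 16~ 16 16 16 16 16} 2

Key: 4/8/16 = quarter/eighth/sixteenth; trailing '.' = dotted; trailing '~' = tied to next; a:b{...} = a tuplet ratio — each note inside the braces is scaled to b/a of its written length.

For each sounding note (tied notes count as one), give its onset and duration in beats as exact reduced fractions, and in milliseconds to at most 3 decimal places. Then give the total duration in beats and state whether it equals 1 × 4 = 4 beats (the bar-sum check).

1) 0.0ms=0b +88.365ms=2/7b
2) 88.365ms=2/7b +176.73ms=4/7b
3) 265.096ms=6/7b +88.365ms=2/7b
4) 353.461ms=8/7b +88.365ms=2/7b
5) 441.826ms=10/7b +88.365ms=2/7b
6) 530.191ms=12/7b +88.365ms=2/7b
7) 618.557ms=2b +618.557ms=2b
Σ=4b of 4 (194bpm 4/4) — PASS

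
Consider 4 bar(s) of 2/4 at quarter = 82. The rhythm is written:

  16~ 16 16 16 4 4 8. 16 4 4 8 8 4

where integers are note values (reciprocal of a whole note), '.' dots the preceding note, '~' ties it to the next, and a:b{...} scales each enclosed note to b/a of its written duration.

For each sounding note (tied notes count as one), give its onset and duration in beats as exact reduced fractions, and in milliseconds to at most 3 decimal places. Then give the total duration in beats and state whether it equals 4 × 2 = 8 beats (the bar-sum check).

1) 0.0ms=0b +365.854ms=1/2b
2) 365.854ms=1/2b +182.927ms=1/4b
3) 548.78ms=3/4b +182.927ms=1/4b
4) 731.707ms=1b +731.707ms=1b
5) 1463.415ms=2b +731.707ms=1b
6) 2195.122ms=3b +548.78ms=3/4b
7) 2743.902ms=15/4b +182.927ms=1/4b
8) 2926.829ms=4b +731.707ms=1b
9) 3658.537ms=5b +731.707ms=1b
10) 4390.244ms=6b +365.854ms=1/2b
11) 4756.098ms=13/2b +365.854ms=1/2b
12) 5121.951ms=7b +731.707ms=1b
Σ=8b of 8 (82bpm 2/4) — PASS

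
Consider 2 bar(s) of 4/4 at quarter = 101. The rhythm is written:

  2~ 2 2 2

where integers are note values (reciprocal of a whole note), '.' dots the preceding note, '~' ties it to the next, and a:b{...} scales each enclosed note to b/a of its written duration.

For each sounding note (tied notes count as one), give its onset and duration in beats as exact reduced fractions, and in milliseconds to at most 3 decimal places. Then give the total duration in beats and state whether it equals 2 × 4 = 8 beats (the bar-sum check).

1) 0.0ms=0b +2376.238ms=4b
2) 2376.238ms=4b +1188.119ms=2b
3) 3564.356ms=6b +1188.119ms=2b
Σ=8b of 8 (101bpm 4/4) — PASS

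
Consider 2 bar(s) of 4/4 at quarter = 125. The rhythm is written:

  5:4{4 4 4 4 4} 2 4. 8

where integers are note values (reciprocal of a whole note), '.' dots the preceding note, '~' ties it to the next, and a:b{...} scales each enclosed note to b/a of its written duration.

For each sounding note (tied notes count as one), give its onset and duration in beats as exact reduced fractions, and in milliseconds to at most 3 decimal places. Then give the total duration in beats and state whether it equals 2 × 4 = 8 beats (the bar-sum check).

1) 0.0ms=0b +384.0ms=4/5b
2) 384.0ms=4/5b +384.0ms=4/5b
3) 768.0ms=8/5b +384.0ms=4/5b
4) 1152.0ms=12/5b +384.0ms=4/5b
5) 1536.0ms=16/5b +384.0ms=4/5b
6) 1920.0ms=4b +960.0ms=2b
7) 2880.0ms=6b +720.0ms=3/2b
8) 3600.0ms=15/2b +240.0ms=1/2b
Σ=8b of 8 (125bpm 4/4) — PASS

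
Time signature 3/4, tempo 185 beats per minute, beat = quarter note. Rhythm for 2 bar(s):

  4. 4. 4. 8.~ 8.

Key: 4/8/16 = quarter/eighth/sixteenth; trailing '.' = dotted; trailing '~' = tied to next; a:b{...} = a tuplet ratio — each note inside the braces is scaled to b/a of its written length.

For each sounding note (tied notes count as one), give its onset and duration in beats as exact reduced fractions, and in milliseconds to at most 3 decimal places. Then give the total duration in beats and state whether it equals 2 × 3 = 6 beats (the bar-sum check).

1) 0.0ms=0b +486.486ms=3/2b
2) 486.486ms=3/2b +486.486ms=3/2b
3) 972.973ms=3b +486.486ms=3/2b
4) 1459.459ms=9/2b +486.486ms=3/2b
Σ=6b of 6 (185bpm 3/4) — PASS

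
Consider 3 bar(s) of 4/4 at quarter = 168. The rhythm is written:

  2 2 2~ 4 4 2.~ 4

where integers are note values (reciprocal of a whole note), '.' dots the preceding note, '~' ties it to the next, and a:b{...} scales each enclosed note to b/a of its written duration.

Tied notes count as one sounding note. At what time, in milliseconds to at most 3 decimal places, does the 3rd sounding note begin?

1. 0.0ms @ 0 + 714.286ms (2)
2. 714.286ms @ 2 + 714.286ms (2)
3. 1428.571ms @ 4 + 1071.429ms (3)
4. 2500.0ms @ 7 + 357.143ms (1)
5. 2857.143ms @ 8 + 1428.571ms (4)

note 3 onset = 4b = 1428.571ms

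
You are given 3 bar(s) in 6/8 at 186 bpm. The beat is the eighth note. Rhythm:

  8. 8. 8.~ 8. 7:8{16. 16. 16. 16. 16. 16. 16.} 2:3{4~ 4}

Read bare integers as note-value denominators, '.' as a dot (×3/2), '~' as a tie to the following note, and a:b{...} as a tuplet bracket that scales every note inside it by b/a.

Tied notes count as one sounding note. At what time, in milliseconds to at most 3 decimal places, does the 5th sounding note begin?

1. 0.0ms @ 0 + 483.871ms (3/2)
2. 483.871ms @ 3/2 + 483.871ms (3/2)
3. 967.742ms @ 3 + 967.742ms (3)
4. 1935.484ms @ 6 + 276.498ms (6/7)
5. 2211.982ms @ 48/7 + 276.498ms (6/7)
6. 2488.479ms @ 54/7 + 276.498ms (6/7)
7. 2764.977ms @ 60/7 + 276.498ms (6/7)
8. 3041.475ms @ 66/7 + 276.498ms (6/7)
9. 3317.972ms @ 72/7 + 276.498ms (6/7)
10. 3594.47ms @ 78/7 + 276.498ms (6/7)
11. 3870.968ms @ 12 + 1935.484ms (6)

note 5 onset = 48/7b = 2211.982ms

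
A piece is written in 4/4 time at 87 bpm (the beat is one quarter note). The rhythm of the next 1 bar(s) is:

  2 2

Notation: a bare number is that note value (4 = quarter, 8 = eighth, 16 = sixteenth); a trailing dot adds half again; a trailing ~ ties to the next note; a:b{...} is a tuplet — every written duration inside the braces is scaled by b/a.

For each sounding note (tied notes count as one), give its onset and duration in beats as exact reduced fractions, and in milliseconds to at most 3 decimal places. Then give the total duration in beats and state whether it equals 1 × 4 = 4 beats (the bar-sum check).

1) 0.0ms=0b +1379.31ms=2b
2) 1379.31ms=2b +1379.31ms=2b
Σ=4b of 4 (87bpm 4/4) — PASS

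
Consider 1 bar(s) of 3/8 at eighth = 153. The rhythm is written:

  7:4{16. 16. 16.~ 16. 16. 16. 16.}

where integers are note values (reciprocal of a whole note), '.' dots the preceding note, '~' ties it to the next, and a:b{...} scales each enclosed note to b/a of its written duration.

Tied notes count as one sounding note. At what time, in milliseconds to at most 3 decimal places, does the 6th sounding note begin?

note 6 onset = 18/7b = 1008.403ms

1. 0.0ms @ 0 + 168.067ms (3/7)
2. 168.067ms @ 3/7 + 168.067ms (3/7)
3. 336.134ms @ 6/7 + 336.134ms (6/7)
4. 672.269ms @ 12/7 + 168.067ms (3/7)
5. 840.336ms @ 15/7 + 168.067ms (3/7)
6. 1008.403ms @ 18/7 + 168.067ms (3/7)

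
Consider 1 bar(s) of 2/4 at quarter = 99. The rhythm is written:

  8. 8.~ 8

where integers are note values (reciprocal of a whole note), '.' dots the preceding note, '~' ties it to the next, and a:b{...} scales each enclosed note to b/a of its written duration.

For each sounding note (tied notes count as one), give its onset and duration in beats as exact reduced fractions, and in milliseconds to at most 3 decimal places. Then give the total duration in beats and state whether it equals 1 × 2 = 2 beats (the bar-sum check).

1) 0.0ms=0b +454.545ms=3/4b
2) 454.545ms=3/4b +757.576ms=5/4b
Σ=2b of 2 (99bpm 2/4) — PASS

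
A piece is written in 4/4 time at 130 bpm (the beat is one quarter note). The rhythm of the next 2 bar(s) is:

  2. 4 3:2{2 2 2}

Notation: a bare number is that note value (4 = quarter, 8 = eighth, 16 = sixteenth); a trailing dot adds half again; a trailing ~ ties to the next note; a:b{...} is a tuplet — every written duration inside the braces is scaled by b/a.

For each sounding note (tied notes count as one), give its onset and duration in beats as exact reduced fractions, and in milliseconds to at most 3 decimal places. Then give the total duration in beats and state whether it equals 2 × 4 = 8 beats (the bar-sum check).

1) 0.0ms=0b +1384.615ms=3b
2) 1384.615ms=3b +461.538ms=1b
3) 1846.154ms=4b +615.385ms=4/3b
4) 2461.538ms=16/3b +615.385ms=4/3b
5) 3076.923ms=20/3b +615.385ms=4/3b
Σ=8b of 8 (130bpm 4/4) — PASS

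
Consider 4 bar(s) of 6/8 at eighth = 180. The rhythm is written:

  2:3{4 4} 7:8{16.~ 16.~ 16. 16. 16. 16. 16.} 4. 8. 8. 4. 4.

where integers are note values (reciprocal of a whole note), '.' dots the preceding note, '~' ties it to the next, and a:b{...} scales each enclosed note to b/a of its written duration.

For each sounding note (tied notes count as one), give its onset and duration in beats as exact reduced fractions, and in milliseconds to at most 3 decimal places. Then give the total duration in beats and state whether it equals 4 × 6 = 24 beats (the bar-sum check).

1) 0.0ms=0b +1000.0ms=3b
2) 1000.0ms=3b +1000.0ms=3b
3) 2000.0ms=6b +857.143ms=18/7b
4) 2857.143ms=60/7b +285.714ms=6/7b
5) 3142.857ms=66/7b +285.714ms=6/7b
6) 3428.571ms=72/7b +285.714ms=6/7b
7) 3714.286ms=78/7b +285.714ms=6/7b
8) 4000.0ms=12b +1000.0ms=3b
9) 5000.0ms=15b +500.0ms=3/2b
10) 5500.0ms=33/2b +500.0ms=3/2b
11) 6000.0ms=18b +1000.0ms=3b
12) 7000.0ms=21b +1000.0ms=3b
Σ=24b of 24 (180bpm 6/8) — PASS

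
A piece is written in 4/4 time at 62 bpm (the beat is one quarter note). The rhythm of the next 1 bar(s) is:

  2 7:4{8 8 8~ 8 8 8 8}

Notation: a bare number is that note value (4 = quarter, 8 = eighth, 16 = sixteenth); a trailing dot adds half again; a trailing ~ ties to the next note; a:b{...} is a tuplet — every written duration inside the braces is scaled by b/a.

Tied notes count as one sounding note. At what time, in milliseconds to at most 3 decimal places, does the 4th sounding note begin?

1. 0.0ms @ 0 + 1935.484ms (2)
2. 1935.484ms @ 2 + 276.498ms (2/7)
3. 2211.982ms @ 16/7 + 276.498ms (2/7)
4. 2488.479ms @ 18/7 + 552.995ms (4/7)
5. 3041.475ms @ 22/7 + 276.498ms (2/7)
6. 3317.972ms @ 24/7 + 276.498ms (2/7)
7. 3594.47ms @ 26/7 + 276.498ms (2/7)

note 4 onset = 18/7b = 2488.479ms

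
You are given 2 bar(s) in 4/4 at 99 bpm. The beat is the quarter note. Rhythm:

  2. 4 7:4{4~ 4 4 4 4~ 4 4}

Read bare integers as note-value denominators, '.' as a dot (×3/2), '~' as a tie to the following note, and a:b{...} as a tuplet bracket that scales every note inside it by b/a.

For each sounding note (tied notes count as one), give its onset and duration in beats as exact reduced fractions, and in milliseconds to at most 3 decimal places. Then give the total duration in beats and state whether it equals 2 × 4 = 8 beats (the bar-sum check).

1) 0.0ms=0b +1818.182ms=3b
2) 1818.182ms=3b +606.061ms=1b
3) 2424.242ms=4b +692.641ms=8/7b
4) 3116.883ms=36/7b +346.32ms=4/7b
5) 3463.203ms=40/7b +346.32ms=4/7b
6) 3809.524ms=44/7b +692.641ms=8/7b
7) 4502.165ms=52/7b +346.32ms=4/7b
Σ=8b of 8 (99bpm 4/4) — PASS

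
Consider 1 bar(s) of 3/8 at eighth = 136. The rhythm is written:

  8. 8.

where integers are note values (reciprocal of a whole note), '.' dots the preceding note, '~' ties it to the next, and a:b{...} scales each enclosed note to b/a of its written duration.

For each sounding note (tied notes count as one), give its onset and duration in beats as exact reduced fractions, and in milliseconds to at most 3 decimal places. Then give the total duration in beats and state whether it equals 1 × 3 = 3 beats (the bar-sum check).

1) 0.0ms=0b +661.765ms=3/2b
2) 661.765ms=3/2b +661.765ms=3/2b
Σ=3b of 3 (136bpm 3/8) — PASS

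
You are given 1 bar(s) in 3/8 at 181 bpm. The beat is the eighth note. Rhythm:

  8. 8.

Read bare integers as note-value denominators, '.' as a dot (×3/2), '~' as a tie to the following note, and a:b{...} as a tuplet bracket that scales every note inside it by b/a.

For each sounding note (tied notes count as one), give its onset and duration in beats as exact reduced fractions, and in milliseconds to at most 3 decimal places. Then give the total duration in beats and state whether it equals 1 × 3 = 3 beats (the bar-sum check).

1) 0.0ms=0b +497.238ms=3/2b
2) 497.238ms=3/2b +497.238ms=3/2b
Σ=3b of 3 (181bpm 3/8) — PASS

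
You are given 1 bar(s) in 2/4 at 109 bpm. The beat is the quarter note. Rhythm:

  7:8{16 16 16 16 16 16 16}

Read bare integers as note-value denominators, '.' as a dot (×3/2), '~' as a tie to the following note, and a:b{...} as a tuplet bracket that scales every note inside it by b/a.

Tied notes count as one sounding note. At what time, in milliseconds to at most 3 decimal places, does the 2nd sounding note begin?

1. 0.0ms @ 0 + 157.274ms (2/7)
2. 157.274ms @ 2/7 + 157.274ms (2/7)
3. 314.548ms @ 4/7 + 157.274ms (2/7)
4. 471.822ms @ 6/7 + 157.274ms (2/7)
5. 629.096ms @ 8/7 + 157.274ms (2/7)
6. 786.37ms @ 10/7 + 157.274ms (2/7)
7. 943.644ms @ 12/7 + 157.274ms (2/7)

note 2 onset = 2/7b = 157.274ms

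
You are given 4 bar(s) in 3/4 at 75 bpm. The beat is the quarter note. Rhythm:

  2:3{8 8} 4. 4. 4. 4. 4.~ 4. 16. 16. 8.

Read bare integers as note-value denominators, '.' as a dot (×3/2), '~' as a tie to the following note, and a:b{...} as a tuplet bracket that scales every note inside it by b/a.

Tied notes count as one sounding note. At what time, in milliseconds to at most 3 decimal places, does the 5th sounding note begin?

note 5 onset = 9/2b = 3600.0ms

1. 0.0ms @ 0 + 600.0ms (3/4)
2. 600.0ms @ 3/4 + 600.0ms (3/4)
3. 1200.0ms @ 3/2 + 1200.0ms (3/2)
4. 2400.0ms @ 3 + 1200.0ms (3/2)
5. 3600.0ms @ 9/2 + 1200.0ms (3/2)
6. 4800.0ms @ 6 + 1200.0ms (3/2)
7. 6000.0ms @ 15/2 + 2400.0ms (3)
8. 8400.0ms @ 21/2 + 300.0ms (3/8)
9. 8700.0ms @ 87/8 + 300.0ms (3/8)
10. 9000.0ms @ 45/4 + 600.0ms (3/4)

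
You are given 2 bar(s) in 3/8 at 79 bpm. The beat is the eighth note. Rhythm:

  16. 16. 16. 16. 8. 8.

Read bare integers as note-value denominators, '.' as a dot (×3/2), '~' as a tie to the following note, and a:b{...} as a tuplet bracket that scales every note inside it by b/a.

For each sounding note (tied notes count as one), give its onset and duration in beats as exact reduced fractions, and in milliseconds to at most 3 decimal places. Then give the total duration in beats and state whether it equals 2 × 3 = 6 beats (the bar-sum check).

1) 0.0ms=0b +569.62ms=3/4b
2) 569.62ms=3/4b +569.62ms=3/4b
3) 1139.241ms=3/2b +569.62ms=3/4b
4) 1708.861ms=9/4b +569.62ms=3/4b
5) 2278.481ms=3b +1139.241ms=3/2b
6) 3417.722ms=9/2b +1139.241ms=3/2b
Σ=6b of 6 (79bpm 3/8) — PASS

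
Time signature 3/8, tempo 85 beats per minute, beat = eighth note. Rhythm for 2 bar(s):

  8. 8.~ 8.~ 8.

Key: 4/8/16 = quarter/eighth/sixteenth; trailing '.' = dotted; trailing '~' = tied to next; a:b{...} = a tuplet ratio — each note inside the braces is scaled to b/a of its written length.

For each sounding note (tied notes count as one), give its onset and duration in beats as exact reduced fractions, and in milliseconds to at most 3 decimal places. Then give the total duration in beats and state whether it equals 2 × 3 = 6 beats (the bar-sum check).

1) 0.0ms=0b +1058.824ms=3/2b
2) 1058.824ms=3/2b +3176.471ms=9/2b
Σ=6b of 6 (85bpm 3/8) — PASS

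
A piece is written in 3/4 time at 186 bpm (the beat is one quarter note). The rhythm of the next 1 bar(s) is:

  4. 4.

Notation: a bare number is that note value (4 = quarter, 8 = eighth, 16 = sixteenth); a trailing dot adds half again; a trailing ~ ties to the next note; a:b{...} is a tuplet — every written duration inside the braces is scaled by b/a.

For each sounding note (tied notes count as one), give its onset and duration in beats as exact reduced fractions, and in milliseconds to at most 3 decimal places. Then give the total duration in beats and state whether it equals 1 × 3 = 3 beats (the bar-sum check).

1) 0.0ms=0b +483.871ms=3/2b
2) 483.871ms=3/2b +483.871ms=3/2b
Σ=3b of 3 (186bpm 3/4) — PASS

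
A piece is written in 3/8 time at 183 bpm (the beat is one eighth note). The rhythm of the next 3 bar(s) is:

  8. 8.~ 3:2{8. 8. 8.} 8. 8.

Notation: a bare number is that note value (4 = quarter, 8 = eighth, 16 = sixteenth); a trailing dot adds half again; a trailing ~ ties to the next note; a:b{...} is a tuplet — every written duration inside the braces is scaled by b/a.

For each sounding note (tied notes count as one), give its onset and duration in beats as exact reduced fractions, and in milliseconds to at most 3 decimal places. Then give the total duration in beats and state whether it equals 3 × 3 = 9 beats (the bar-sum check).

1) 0.0ms=0b +491.803ms=3/2b
2) 491.803ms=3/2b +819.672ms=5/2b
3) 1311.475ms=4b +327.869ms=1b
4) 1639.344ms=5b +327.869ms=1b
5) 1967.213ms=6b +491.803ms=3/2b
6) 2459.016ms=15/2b +491.803ms=3/2b
Σ=9b of 9 (183bpm 3/8) — PASS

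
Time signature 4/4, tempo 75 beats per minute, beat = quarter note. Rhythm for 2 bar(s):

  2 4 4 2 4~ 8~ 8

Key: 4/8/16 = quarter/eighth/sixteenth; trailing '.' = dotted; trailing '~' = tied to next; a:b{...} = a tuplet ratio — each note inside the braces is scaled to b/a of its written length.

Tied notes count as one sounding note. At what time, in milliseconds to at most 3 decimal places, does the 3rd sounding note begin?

1. 0.0ms @ 0 + 1600.0ms (2)
2. 1600.0ms @ 2 + 800.0ms (1)
3. 2400.0ms @ 3 + 800.0ms (1)
4. 3200.0ms @ 4 + 1600.0ms (2)
5. 4800.0ms @ 6 + 1600.0ms (2)

note 3 onset = 3b = 2400.0ms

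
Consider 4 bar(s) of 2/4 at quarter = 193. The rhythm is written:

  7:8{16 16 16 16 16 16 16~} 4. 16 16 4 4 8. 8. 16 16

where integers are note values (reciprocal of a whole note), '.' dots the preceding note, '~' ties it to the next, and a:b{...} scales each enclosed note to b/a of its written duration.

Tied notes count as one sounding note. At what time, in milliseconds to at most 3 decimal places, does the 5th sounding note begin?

note 5 onset = 8/7b = 355.292ms

1. 0.0ms @ 0 + 88.823ms (2/7)
2. 88.823ms @ 2/7 + 88.823ms (2/7)
3. 177.646ms @ 4/7 + 88.823ms (2/7)
4. 266.469ms @ 6/7 + 88.823ms (2/7)
5. 355.292ms @ 8/7 + 88.823ms (2/7)
6. 444.115ms @ 10/7 + 88.823ms (2/7)
7. 532.939ms @ 12/7 + 555.144ms (25/14)
8. 1088.083ms @ 7/2 + 77.72ms (1/4)
9. 1165.803ms @ 15/4 + 77.72ms (1/4)
10. 1243.523ms @ 4 + 310.881ms (1)
11. 1554.404ms @ 5 + 310.881ms (1)
12. 1865.285ms @ 6 + 233.161ms (3/4)
13. 2098.446ms @ 27/4 + 233.161ms (3/4)
14. 2331.606ms @ 15/2 + 77.72ms (1/4)
15. 2409.326ms @ 31/4 + 77.72ms (1/4)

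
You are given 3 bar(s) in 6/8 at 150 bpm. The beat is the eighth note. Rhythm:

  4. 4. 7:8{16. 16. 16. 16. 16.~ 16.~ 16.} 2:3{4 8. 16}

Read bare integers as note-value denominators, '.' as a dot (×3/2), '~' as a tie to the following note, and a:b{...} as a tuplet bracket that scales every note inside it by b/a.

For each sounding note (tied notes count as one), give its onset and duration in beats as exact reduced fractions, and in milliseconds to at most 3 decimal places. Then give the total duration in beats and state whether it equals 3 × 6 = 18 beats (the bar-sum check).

1) 0.0ms=0b +1200.0ms=3b
2) 1200.0ms=3b +1200.0ms=3b
3) 2400.0ms=6b +342.857ms=6/7b
4) 2742.857ms=48/7b +342.857ms=6/7b
5) 3085.714ms=54/7b +342.857ms=6/7b
6) 3428.571ms=60/7b +342.857ms=6/7b
7) 3771.429ms=66/7b +1028.571ms=18/7b
8) 4800.0ms=12b +1200.0ms=3b
9) 6000.0ms=15b +900.0ms=9/4b
10) 6900.0ms=69/4b +300.0ms=3/4b
Σ=18b of 18 (150bpm 6/8) — PASS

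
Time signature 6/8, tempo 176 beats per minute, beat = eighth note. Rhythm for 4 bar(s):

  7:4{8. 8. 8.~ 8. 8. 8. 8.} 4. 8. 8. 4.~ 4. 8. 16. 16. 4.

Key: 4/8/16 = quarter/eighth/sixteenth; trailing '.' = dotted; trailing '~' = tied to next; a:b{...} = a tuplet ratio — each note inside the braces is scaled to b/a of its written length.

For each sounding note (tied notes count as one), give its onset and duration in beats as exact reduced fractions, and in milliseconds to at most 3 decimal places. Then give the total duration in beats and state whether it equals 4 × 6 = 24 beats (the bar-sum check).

1) 0.0ms=0b +292.208ms=6/7b
2) 292.208ms=6/7b +292.208ms=6/7b
3) 584.416ms=12/7b +584.416ms=12/7b
4) 1168.831ms=24/7b +292.208ms=6/7b
5) 1461.039ms=30/7b +292.208ms=6/7b
6) 1753.247ms=36/7b +292.208ms=6/7b
7) 2045.455ms=6b +1022.727ms=3b
8) 3068.182ms=9b +511.364ms=3/2b
9) 3579.545ms=21/2b +511.364ms=3/2b
10) 4090.909ms=12b +2045.455ms=6b
11) 6136.364ms=18b +511.364ms=3/2b
12) 6647.727ms=39/2b +255.682ms=3/4b
13) 6903.409ms=81/4b +255.682ms=3/4b
14) 7159.091ms=21b +1022.727ms=3b
Σ=24b of 24 (176bpm 6/8) — PASS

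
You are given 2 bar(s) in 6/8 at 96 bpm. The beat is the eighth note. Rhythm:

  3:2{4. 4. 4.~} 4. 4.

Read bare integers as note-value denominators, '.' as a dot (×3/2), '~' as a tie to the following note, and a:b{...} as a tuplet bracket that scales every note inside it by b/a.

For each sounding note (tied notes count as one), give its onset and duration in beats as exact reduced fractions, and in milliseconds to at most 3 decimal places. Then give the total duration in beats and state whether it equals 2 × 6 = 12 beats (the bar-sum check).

1) 0.0ms=0b +1250.0ms=2b
2) 1250.0ms=2b +1250.0ms=2b
3) 2500.0ms=4b +3125.0ms=5b
4) 5625.0ms=9b +1875.0ms=3b
Σ=12b of 12 (96bpm 6/8) — PASS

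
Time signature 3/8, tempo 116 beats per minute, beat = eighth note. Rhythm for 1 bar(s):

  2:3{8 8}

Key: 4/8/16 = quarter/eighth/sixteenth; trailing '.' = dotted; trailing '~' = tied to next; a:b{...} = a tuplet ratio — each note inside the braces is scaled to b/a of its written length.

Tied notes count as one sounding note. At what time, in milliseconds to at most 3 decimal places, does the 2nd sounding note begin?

note 2 onset = 3/2b = 775.862ms

1. 0.0ms @ 0 + 775.862ms (3/2)
2. 775.862ms @ 3/2 + 775.862ms (3/2)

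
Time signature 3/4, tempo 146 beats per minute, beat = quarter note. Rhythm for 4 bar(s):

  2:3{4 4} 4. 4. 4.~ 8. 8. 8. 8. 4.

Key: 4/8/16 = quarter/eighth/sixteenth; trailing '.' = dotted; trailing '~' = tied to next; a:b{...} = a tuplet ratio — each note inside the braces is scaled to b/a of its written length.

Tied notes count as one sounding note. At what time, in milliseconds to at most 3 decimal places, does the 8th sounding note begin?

note 8 onset = 39/4b = 4006.849ms

1. 0.0ms @ 0 + 616.438ms (3/2)
2. 616.438ms @ 3/2 + 616.438ms (3/2)
3. 1232.877ms @ 3 + 616.438ms (3/2)
4. 1849.315ms @ 9/2 + 616.438ms (3/2)
5. 2465.753ms @ 6 + 924.658ms (9/4)
6. 3390.411ms @ 33/4 + 308.219ms (3/4)
7. 3698.63ms @ 9 + 308.219ms (3/4)
8. 4006.849ms @ 39/4 + 308.219ms (3/4)
9. 4315.068ms @ 21/2 + 616.438ms (3/2)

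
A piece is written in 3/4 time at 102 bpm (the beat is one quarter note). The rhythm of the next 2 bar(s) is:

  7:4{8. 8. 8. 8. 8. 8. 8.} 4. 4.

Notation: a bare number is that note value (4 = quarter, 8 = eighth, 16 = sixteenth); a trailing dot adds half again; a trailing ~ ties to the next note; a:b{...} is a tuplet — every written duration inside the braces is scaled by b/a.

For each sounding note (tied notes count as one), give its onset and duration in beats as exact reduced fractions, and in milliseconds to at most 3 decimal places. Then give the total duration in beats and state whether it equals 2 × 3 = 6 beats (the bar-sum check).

1) 0.0ms=0b +252.101ms=3/7b
2) 252.101ms=3/7b +252.101ms=3/7b
3) 504.202ms=6/7b +252.101ms=3/7b
4) 756.303ms=9/7b +252.101ms=3/7b
5) 1008.403ms=12/7b +252.101ms=3/7b
6) 1260.504ms=15/7b +252.101ms=3/7b
7) 1512.605ms=18/7b +252.101ms=3/7b
8) 1764.706ms=3b +882.353ms=3/2b
9) 2647.059ms=9/2b +882.353ms=3/2b
Σ=6b of 6 (102bpm 3/4) — PASS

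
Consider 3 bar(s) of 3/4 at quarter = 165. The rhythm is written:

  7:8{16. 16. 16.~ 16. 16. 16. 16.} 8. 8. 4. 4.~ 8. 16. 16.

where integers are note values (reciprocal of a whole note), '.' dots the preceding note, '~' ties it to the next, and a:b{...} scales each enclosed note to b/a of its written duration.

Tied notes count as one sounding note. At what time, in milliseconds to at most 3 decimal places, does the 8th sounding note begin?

1. 0.0ms @ 0 + 155.844ms (3/7)
2. 155.844ms @ 3/7 + 155.844ms (3/7)
3. 311.688ms @ 6/7 + 311.688ms (6/7)
4. 623.377ms @ 12/7 + 155.844ms (3/7)
5. 779.221ms @ 15/7 + 155.844ms (3/7)
6. 935.065ms @ 18/7 + 155.844ms (3/7)
7. 1090.909ms @ 3 + 272.727ms (3/4)
8. 1363.636ms @ 15/4 + 272.727ms (3/4)
9. 1636.364ms @ 9/2 + 545.455ms (3/2)
10. 2181.818ms @ 6 + 818.182ms (9/4)
11. 3000.0ms @ 33/4 + 136.364ms (3/8)
12. 3136.364ms @ 69/8 + 136.364ms (3/8)

note 8 onset = 15/4b = 1363.636ms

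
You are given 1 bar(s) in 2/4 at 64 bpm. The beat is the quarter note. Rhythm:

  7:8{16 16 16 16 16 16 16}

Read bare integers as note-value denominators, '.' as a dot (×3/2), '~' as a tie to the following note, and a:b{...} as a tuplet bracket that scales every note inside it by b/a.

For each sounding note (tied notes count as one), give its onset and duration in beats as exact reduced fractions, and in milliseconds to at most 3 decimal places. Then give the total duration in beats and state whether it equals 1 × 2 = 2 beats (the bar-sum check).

1) 0.0ms=0b +267.857ms=2/7b
2) 267.857ms=2/7b +267.857ms=2/7b
3) 535.714ms=4/7b +267.857ms=2/7b
4) 803.571ms=6/7b +267.857ms=2/7b
5) 1071.429ms=8/7b +267.857ms=2/7b
6) 1339.286ms=10/7b +267.857ms=2/7b
7) 1607.143ms=12/7b +267.857ms=2/7b
Σ=2b of 2 (64bpm 2/4) — PASS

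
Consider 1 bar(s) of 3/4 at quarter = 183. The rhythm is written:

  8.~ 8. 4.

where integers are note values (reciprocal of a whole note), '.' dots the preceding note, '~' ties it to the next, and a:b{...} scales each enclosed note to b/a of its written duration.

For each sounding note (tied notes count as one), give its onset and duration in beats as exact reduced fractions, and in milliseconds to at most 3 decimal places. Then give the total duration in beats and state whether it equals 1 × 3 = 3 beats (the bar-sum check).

1) 0.0ms=0b +491.803ms=3/2b
2) 491.803ms=3/2b +491.803ms=3/2b
Σ=3b of 3 (183bpm 3/4) — PASS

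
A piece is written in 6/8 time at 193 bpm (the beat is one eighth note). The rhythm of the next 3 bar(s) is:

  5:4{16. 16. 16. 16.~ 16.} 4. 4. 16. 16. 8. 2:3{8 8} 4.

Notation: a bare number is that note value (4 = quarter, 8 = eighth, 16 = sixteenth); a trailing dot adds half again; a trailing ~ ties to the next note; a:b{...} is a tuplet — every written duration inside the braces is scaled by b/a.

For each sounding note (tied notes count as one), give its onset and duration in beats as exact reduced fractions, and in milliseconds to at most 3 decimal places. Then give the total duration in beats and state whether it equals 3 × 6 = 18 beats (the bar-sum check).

1) 0.0ms=0b +186.528ms=3/5b
2) 186.528ms=3/5b +186.528ms=3/5b
3) 373.057ms=6/5b +186.528ms=3/5b
4) 559.585ms=9/5b +373.057ms=6/5b
5) 932.642ms=3b +932.642ms=3b
6) 1865.285ms=6b +932.642ms=3b
7) 2797.927ms=9b +233.161ms=3/4b
8) 3031.088ms=39/4b +233.161ms=3/4b
9) 3264.249ms=21/2b +466.321ms=3/2b
10) 3730.57ms=12b +466.321ms=3/2b
11) 4196.891ms=27/2b +466.321ms=3/2b
12) 4663.212ms=15b +932.642ms=3b
Σ=18b of 18 (193bpm 6/8) — PASS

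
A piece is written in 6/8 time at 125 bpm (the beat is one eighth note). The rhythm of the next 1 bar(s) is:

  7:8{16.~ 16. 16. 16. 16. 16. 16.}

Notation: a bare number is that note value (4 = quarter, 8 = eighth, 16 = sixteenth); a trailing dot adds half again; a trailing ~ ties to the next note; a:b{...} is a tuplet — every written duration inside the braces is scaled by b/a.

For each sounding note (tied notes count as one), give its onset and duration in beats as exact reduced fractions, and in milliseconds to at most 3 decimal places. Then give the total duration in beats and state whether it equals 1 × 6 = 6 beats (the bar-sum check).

1) 0.0ms=0b +822.857ms=12/7b
2) 822.857ms=12/7b +411.429ms=6/7b
3) 1234.286ms=18/7b +411.429ms=6/7b
4) 1645.714ms=24/7b +411.429ms=6/7b
5) 2057.143ms=30/7b +411.429ms=6/7b
6) 2468.571ms=36/7b +411.429ms=6/7b
Σ=6b of 6 (125bpm 6/8) — PASS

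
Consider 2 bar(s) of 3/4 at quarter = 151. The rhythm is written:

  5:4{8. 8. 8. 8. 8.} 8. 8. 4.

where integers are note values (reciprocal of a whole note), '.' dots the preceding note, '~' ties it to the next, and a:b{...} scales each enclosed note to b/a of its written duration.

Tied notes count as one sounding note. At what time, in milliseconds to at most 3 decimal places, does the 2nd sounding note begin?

note 2 onset = 3/5b = 238.411ms

1. 0.0ms @ 0 + 238.411ms (3/5)
2. 238.411ms @ 3/5 + 238.411ms (3/5)
3. 476.821ms @ 6/5 + 238.411ms (3/5)
4. 715.232ms @ 9/5 + 238.411ms (3/5)
5. 953.642ms @ 12/5 + 238.411ms (3/5)
6. 1192.053ms @ 3 + 298.013ms (3/4)
7. 1490.066ms @ 15/4 + 298.013ms (3/4)
8. 1788.079ms @ 9/2 + 596.026ms (3/2)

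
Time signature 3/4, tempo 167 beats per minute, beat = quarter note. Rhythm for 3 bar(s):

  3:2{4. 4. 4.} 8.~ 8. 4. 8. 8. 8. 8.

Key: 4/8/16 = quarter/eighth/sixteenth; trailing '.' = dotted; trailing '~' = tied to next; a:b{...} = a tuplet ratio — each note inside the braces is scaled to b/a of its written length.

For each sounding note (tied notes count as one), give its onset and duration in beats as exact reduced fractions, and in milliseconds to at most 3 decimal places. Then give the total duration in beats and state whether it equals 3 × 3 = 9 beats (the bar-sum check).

1) 0.0ms=0b +359.281ms=1b
2) 359.281ms=1b +359.281ms=1b
3) 718.563ms=2b +359.281ms=1b
4) 1077.844ms=3b +538.922ms=3/2b
5) 1616.766ms=9/2b +538.922ms=3/2b
6) 2155.689ms=6b +269.461ms=3/4b
7) 2425.15ms=27/4b +269.461ms=3/4b
8) 2694.611ms=15/2b +269.461ms=3/4b
9) 2964.072ms=33/4b +269.461ms=3/4b
Σ=9b of 9 (167bpm 3/4) — PASS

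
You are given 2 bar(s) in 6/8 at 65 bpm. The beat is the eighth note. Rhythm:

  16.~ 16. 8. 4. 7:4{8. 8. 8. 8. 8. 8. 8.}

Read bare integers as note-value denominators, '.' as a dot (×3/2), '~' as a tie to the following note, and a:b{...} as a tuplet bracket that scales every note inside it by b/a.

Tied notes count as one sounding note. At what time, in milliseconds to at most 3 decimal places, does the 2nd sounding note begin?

1. 0.0ms @ 0 + 1384.615ms (3/2)
2. 1384.615ms @ 3/2 + 1384.615ms (3/2)
3. 2769.231ms @ 3 + 2769.231ms (3)
4. 5538.462ms @ 6 + 791.209ms (6/7)
5. 6329.67ms @ 48/7 + 791.209ms (6/7)
6. 7120.879ms @ 54/7 + 791.209ms (6/7)
7. 7912.088ms @ 60/7 + 791.209ms (6/7)
8. 8703.297ms @ 66/7 + 791.209ms (6/7)
9. 9494.505ms @ 72/7 + 791.209ms (6/7)
10. 10285.714ms @ 78/7 + 791.209ms (6/7)

note 2 onset = 3/2b = 1384.615ms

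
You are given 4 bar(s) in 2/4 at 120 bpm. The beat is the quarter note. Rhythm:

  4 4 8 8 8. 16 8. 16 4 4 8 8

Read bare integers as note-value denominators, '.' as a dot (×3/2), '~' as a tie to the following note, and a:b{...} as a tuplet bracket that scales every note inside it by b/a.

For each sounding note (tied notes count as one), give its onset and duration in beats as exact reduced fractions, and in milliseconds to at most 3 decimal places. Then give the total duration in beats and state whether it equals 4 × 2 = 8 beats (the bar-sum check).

1) 0.0ms=0b +500.0ms=1b
2) 500.0ms=1b +500.0ms=1b
3) 1000.0ms=2b +250.0ms=1/2b
4) 1250.0ms=5/2b +250.0ms=1/2b
5) 1500.0ms=3b +375.0ms=3/4b
6) 1875.0ms=15/4b +125.0ms=1/4b
7) 2000.0ms=4b +375.0ms=3/4b
8) 2375.0ms=19/4b +125.0ms=1/4b
9) 2500.0ms=5b +500.0ms=1b
10) 3000.0ms=6b +500.0ms=1b
11) 3500.0ms=7b +250.0ms=1/2b
12) 3750.0ms=15/2b +250.0ms=1/2b
Σ=8b of 8 (120bpm 2/4) — PASS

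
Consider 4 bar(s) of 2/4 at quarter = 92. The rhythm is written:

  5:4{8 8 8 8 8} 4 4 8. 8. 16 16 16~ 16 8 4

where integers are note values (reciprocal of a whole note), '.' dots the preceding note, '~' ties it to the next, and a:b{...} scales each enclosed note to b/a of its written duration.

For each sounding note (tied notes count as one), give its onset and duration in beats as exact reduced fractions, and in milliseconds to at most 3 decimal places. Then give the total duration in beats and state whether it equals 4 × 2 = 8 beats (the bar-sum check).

1) 0.0ms=0b +260.87ms=2/5b
2) 260.87ms=2/5b +260.87ms=2/5b
3) 521.739ms=4/5b +260.87ms=2/5b
4) 782.609ms=6/5b +260.87ms=2/5b
5) 1043.478ms=8/5b +260.87ms=2/5b
6) 1304.348ms=2b +652.174ms=1b
7) 1956.522ms=3b +652.174ms=1b
8) 2608.696ms=4b +489.13ms=3/4b
9) 3097.826ms=19/4b +489.13ms=3/4b
10) 3586.957ms=11/2b +163.043ms=1/4b
11) 3750.0ms=23/4b +163.043ms=1/4b
12) 3913.043ms=6b +326.087ms=1/2b
13) 4239.13ms=13/2b +326.087ms=1/2b
14) 4565.217ms=7b +652.174ms=1b
Σ=8b of 8 (92bpm 2/4) — PASS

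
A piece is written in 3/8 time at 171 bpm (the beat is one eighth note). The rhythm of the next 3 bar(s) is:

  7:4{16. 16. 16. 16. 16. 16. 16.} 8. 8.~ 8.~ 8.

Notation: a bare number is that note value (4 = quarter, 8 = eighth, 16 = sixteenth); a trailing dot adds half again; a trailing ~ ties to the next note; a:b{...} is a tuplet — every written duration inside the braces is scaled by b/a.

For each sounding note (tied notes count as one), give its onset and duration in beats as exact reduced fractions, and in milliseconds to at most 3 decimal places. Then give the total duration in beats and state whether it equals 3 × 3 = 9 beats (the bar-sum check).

1) 0.0ms=0b +150.376ms=3/7b
2) 150.376ms=3/7b +150.376ms=3/7b
3) 300.752ms=6/7b +150.376ms=3/7b
4) 451.128ms=9/7b +150.376ms=3/7b
5) 601.504ms=12/7b +150.376ms=3/7b
6) 751.88ms=15/7b +150.376ms=3/7b
7) 902.256ms=18/7b +150.376ms=3/7b
8) 1052.632ms=3b +526.316ms=3/2b
9) 1578.947ms=9/2b +1578.947ms=9/2b
Σ=9b of 9 (171bpm 3/8) — PASS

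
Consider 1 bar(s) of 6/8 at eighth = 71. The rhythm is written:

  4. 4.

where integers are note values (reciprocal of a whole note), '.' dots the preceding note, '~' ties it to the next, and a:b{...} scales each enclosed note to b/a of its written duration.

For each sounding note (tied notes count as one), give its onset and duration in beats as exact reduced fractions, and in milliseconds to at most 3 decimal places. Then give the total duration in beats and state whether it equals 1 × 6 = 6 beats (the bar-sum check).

1) 0.0ms=0b +2535.211ms=3b
2) 2535.211ms=3b +2535.211ms=3b
Σ=6b of 6 (71bpm 6/8) — PASS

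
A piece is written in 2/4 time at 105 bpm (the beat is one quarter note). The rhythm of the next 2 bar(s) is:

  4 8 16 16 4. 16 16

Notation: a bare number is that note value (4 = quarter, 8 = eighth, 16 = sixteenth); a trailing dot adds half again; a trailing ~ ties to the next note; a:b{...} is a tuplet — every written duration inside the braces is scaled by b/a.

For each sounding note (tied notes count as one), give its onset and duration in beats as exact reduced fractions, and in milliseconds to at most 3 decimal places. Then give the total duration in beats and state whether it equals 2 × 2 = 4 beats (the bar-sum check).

1) 0.0ms=0b +571.429ms=1b
2) 571.429ms=1b +285.714ms=1/2b
3) 857.143ms=3/2b +142.857ms=1/4b
4) 1000.0ms=7/4b +142.857ms=1/4b
5) 1142.857ms=2b +857.143ms=3/2b
6) 2000.0ms=7/2b +142.857ms=1/4b
7) 2142.857ms=15/4b +142.857ms=1/4b
Σ=4b of 4 (105bpm 2/4) — PASS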